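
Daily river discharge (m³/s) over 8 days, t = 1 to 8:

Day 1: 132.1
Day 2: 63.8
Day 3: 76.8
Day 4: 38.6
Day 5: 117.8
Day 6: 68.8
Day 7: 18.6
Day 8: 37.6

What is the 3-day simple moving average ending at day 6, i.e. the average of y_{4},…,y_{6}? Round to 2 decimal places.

75.07

Sum of periods 4–6: 38.6 + 117.8 + 68.8 = 225.2
Divide by 3: 225.2 / 3 = 75.07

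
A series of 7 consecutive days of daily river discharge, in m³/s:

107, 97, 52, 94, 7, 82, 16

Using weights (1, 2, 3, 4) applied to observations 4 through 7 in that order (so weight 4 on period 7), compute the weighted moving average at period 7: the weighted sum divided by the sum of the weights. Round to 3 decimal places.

Weighted sum: 1·94 + 2·7 + 3·82 + 4·16 = 94 + 14 + 246 + 64 = 418
Weight total: 1 + 2 + 3 + 4 = 10
WMA = 418 / 10 = 41.800

41.800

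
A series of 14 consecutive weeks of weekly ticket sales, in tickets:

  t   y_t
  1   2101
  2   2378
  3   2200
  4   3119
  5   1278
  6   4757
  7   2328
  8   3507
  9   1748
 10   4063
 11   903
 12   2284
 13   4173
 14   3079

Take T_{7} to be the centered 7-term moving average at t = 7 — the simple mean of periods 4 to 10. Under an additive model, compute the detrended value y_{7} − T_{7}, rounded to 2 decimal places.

Trend T_7 = (3119 + 1278 + 4757 + 2328 + 3507 + 1748 + 4063) / 7 = 20800/7 = 2971.4286
Detrended value: 2328 − 2971.4286 = -643.43

-643.43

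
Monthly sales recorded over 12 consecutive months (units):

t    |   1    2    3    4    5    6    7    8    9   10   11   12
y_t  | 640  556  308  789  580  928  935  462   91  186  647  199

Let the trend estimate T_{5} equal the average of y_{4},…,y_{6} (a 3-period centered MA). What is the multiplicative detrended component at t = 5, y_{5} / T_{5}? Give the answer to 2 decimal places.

Trend T_5 = (789 + 580 + 928) / 3 = 2297/3 = 765.6667
Ratio to trend: 580 / 765.6667 = 0.76

0.76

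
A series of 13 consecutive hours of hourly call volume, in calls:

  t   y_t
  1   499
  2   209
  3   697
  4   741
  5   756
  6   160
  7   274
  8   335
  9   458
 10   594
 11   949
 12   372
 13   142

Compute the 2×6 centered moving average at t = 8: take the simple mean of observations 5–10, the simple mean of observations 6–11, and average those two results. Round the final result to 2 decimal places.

445.58

Sum over 5–10: 756 + 160 + 274 + 335 + 458 + 594 = 2577
Sum over 6–11: 160 + 274 + 335 + 458 + 594 + 949 = 2770
CMA at t=8 = (2577 + 2770) / (2·6) = 5347 / 12 = 445.58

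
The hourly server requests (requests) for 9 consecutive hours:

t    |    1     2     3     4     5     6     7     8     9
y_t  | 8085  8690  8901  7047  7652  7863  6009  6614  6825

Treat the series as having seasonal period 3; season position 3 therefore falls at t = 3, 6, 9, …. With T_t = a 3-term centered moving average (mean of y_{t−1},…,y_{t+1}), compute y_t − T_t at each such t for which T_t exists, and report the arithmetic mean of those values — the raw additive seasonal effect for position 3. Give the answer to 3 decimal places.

Season position 3 occurs at t = 3, 6 (where T_t is defined).
t=3: T_3 = 8212.66667; y_3 − T_3 = 8901 − 8212.66667 = 688.33333
t=6: T_6 = 7174.66667; y_6 − T_6 = 7863 − 7174.66667 = 688.33333
Mean deviation: (688.33333 + 688.33333) / 2 = 688.333

688.333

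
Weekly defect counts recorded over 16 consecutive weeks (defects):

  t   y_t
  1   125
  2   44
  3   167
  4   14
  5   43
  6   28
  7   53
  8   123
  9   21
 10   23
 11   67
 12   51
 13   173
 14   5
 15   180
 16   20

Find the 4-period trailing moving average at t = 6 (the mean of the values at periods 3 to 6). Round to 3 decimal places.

Sum of periods 3–6: 167 + 14 + 43 + 28 = 252
Divide by 4: 252 / 4 = 63.000

63.000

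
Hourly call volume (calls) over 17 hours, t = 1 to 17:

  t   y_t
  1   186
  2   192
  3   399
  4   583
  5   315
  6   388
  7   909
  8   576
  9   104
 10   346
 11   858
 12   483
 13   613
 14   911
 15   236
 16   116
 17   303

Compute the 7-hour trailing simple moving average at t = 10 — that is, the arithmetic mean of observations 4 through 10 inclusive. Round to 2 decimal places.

460.14

Sum of periods 4–10: 583 + 315 + 388 + 909 + 576 + 104 + 346 = 3221
Divide by 7: 3221 / 7 = 460.14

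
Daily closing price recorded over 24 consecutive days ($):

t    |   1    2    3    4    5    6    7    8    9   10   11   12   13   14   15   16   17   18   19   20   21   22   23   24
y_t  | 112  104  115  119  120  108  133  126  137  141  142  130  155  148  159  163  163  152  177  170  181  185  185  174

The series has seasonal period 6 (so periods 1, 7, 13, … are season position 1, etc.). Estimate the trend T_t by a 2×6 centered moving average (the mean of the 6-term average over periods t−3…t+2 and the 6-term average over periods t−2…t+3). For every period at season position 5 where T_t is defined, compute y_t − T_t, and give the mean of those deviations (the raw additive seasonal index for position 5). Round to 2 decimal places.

1.39

Season position 5 occurs at t = 5, 11, 17 (where T_t is defined).
t=5: T_5 = 118.3333; y_5 − T_5 = 120 − 118.3333 = 1.6667
t=11: T_11 = 140.3333; y_11 − T_11 = 142 − 140.3333 = 1.6667
t=17: T_17 = 162.1667; y_17 − T_17 = 163 − 162.1667 = 0.8333
Mean deviation: (1.6667 + 1.6667 + 0.8333) / 3 = 1.39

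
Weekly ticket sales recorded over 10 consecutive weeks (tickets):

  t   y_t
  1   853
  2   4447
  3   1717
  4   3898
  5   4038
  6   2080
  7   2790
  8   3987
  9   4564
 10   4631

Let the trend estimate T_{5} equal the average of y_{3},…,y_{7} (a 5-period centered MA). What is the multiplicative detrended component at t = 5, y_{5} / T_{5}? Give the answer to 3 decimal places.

1.390

Trend T_5 = (1717 + 3898 + 4038 + 2080 + 2790) / 5 = 14523/5 = 2904.60000
Ratio to trend: 4038 / 2904.60000 = 1.390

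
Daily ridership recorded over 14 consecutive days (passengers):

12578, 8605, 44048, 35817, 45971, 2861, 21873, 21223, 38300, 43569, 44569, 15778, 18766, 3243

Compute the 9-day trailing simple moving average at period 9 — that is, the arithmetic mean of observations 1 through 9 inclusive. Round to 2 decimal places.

25697.33

Sum of periods 1–9: 12578 + 8605 + 44048 + 35817 + 45971 + 2861 + 21873 + 21223 + 38300 = 231276
Divide by 9: 231276 / 9 = 25697.33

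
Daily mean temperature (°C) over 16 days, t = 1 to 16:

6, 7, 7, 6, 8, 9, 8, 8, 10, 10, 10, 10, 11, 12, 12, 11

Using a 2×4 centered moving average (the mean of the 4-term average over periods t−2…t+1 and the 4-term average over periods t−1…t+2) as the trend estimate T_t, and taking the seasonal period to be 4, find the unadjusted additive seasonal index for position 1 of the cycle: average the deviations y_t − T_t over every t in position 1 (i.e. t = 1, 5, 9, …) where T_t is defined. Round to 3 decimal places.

0.375

Season position 1 occurs at t = 5, 9, 13 (where T_t is defined).
t=5: T_5 = 7.62500; y_5 − T_5 = 8 − 7.62500 = 0.37500
t=9: T_9 = 9.25000; y_9 − T_9 = 10 − 9.25000 = 0.75000
t=13: T_13 = 11.00000; y_13 − T_13 = 11 − 11.00000 = 0.00000
Mean deviation: (0.37500 + 0.75000 + 0.00000) / 3 = 0.375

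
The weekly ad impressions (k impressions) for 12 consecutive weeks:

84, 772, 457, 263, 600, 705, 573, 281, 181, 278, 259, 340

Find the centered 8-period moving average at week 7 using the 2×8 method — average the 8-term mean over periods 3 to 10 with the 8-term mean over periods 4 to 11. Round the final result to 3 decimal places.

Sum over 3–10: 457 + 263 + 600 + 705 + 573 + 281 + 181 + 278 = 3338
Sum over 4–11: 263 + 600 + 705 + 573 + 281 + 181 + 278 + 259 = 3140
CMA at t=7 = (3338 + 3140) / (2·8) = 6478 / 16 = 404.875

404.875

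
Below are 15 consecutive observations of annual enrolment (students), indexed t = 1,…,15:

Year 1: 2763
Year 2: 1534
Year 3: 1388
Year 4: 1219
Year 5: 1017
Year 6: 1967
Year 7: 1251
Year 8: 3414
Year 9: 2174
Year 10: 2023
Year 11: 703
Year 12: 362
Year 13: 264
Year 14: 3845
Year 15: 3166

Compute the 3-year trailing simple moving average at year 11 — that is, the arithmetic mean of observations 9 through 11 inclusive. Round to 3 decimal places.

Sum of periods 9–11: 2174 + 2023 + 703 = 4900
Divide by 3: 4900 / 3 = 1633.333

1633.333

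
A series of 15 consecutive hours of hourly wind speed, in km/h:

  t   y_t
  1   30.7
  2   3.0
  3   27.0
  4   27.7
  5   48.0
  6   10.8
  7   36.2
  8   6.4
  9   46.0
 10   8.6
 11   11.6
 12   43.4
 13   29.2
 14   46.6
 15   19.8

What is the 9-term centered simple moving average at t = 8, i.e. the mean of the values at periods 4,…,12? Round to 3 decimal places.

26.522

Sum of periods 4–12: 27.7 + 48.0 + 10.8 + 36.2 + 6.4 + 46.0 + 8.6 + 11.6 + 43.4 = 238.7
Divide by 9: 238.7 / 9 = 26.522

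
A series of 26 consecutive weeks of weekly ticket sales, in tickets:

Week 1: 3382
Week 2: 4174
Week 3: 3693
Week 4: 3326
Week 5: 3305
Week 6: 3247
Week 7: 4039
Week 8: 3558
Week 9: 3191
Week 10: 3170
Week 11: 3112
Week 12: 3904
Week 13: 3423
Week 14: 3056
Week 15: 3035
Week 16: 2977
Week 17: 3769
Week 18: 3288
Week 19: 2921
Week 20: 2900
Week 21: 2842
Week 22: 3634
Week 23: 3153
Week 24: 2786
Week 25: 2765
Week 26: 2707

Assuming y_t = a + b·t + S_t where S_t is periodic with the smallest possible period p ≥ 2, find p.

5

First differences y_{t+1} − y_t: 792, -481, -367, -21, -58, 792, -481, -367, -21, -58, 792, -481, …
The difference pattern repeats every 5 terms and not for any smaller step, so p = 5.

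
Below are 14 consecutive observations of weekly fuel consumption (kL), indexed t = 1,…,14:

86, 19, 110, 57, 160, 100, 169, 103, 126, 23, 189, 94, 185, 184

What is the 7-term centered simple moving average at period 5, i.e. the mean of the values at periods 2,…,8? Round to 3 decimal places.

102.571

Sum of periods 2–8: 19 + 110 + 57 + 160 + 100 + 169 + 103 = 718
Divide by 7: 718 / 7 = 102.571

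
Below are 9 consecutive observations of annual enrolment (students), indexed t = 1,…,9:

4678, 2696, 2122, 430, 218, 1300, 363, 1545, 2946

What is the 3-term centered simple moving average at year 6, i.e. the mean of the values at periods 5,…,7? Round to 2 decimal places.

Sum of periods 5–7: 218 + 1300 + 363 = 1881
Divide by 3: 1881 / 3 = 627.00

627.00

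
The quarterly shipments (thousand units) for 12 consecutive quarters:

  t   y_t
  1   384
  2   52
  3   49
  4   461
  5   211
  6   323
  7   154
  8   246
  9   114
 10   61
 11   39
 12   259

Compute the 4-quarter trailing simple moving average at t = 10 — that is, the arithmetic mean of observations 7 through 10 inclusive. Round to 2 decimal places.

Sum of periods 7–10: 154 + 246 + 114 + 61 = 575
Divide by 4: 575 / 4 = 143.75

143.75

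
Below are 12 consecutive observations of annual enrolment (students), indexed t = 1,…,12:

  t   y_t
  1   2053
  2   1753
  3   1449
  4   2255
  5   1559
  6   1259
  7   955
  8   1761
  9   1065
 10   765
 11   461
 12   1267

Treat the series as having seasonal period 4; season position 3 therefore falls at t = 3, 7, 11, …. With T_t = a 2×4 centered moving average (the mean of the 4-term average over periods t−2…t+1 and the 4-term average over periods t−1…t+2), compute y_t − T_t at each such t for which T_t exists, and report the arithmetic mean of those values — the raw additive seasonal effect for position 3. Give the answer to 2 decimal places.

-366.75

Season position 3 occurs at t = 3, 7 (where T_t is defined).
t=3: T_3 = 1815.7500; y_3 − T_3 = 1449 − 1815.7500 = -366.7500
t=7: T_7 = 1321.7500; y_7 − T_7 = 955 − 1321.7500 = -366.7500
Mean deviation: (-366.7500 + -366.7500) / 2 = -366.75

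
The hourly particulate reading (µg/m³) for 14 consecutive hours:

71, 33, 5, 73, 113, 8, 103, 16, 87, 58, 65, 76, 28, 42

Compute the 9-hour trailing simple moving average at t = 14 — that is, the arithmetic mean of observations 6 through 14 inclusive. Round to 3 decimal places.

Sum of periods 6–14: 8 + 103 + 16 + 87 + 58 + 65 + 76 + 28 + 42 = 483
Divide by 9: 483 / 9 = 53.667

53.667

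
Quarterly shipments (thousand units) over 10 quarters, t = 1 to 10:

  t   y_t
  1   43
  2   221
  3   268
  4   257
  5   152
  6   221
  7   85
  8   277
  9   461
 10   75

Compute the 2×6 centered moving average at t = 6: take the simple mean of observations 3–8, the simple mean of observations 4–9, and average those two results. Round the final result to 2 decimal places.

Sum over 3–8: 268 + 257 + 152 + 221 + 85 + 277 = 1260
Sum over 4–9: 257 + 152 + 221 + 85 + 277 + 461 = 1453
CMA at t=6 = (1260 + 1453) / (2·6) = 2713 / 12 = 226.08

226.08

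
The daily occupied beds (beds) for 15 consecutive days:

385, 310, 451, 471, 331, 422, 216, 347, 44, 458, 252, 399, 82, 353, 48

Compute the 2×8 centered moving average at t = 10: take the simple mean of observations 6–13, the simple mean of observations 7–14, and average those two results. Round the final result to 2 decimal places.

273.19

Sum over 6–13: 422 + 216 + 347 + 44 + 458 + 252 + 399 + 82 = 2220
Sum over 7–14: 216 + 347 + 44 + 458 + 252 + 399 + 82 + 353 = 2151
CMA at t=10 = (2220 + 2151) / (2·8) = 4371 / 16 = 273.19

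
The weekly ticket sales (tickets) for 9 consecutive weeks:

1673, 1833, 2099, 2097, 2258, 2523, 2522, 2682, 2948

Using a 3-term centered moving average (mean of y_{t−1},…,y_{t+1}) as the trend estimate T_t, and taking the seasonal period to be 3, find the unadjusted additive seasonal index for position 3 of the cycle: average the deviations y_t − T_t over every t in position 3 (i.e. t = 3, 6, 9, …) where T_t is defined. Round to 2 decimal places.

89.00

Season position 3 occurs at t = 3, 6 (where T_t is defined).
t=3: T_3 = 2009.6667; y_3 − T_3 = 2099 − 2009.6667 = 89.3333
t=6: T_6 = 2434.3333; y_6 − T_6 = 2523 − 2434.3333 = 88.6667
Mean deviation: (89.3333 + 88.6667) / 2 = 89.00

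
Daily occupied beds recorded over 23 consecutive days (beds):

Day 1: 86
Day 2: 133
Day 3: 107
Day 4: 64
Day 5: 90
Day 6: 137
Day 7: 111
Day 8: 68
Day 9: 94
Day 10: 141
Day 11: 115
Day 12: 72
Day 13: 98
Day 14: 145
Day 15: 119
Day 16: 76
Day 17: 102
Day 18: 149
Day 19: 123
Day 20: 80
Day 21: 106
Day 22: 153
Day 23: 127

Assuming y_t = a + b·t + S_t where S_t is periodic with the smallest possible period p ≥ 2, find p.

4

First differences y_{t+1} − y_t: 47, -26, -43, 26, 47, -26, -43, 26, 47, -26, …
The difference pattern repeats every 4 terms and not for any smaller step, so p = 4.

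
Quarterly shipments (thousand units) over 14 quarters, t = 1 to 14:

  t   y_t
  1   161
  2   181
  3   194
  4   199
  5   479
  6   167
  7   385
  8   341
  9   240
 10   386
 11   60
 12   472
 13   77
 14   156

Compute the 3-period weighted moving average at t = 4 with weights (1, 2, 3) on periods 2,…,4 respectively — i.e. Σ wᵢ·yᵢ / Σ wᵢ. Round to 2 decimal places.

Weighted sum: 1·181 + 2·194 + 3·199 = 181 + 388 + 597 = 1166
Weight total: 1 + 2 + 3 = 6
WMA = 1166 / 6 = 194.33

194.33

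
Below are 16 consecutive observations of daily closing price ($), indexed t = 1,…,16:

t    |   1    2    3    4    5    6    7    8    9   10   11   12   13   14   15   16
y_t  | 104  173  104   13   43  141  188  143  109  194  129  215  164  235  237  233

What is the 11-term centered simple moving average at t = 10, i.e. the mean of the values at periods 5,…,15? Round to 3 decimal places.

163.455

Sum of periods 5–15: 43 + 141 + 188 + 143 + 109 + 194 + 129 + 215 + 164 + 235 + 237 = 1798
Divide by 11: 1798 / 11 = 163.455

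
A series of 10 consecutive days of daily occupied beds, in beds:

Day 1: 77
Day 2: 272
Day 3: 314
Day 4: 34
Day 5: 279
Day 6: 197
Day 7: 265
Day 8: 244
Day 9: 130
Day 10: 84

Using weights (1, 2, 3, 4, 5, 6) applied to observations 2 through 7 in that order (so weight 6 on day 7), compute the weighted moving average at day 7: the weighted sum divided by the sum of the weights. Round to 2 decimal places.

223.48

Weighted sum: 1·272 + 2·314 + 3·34 + 4·279 + 5·197 + 6·265 = 272 + 628 + 102 + 1116 + 985 + 1590 = 4693
Weight total: 1 + 2 + 3 + 4 + 5 + 6 = 21
WMA = 4693 / 21 = 223.48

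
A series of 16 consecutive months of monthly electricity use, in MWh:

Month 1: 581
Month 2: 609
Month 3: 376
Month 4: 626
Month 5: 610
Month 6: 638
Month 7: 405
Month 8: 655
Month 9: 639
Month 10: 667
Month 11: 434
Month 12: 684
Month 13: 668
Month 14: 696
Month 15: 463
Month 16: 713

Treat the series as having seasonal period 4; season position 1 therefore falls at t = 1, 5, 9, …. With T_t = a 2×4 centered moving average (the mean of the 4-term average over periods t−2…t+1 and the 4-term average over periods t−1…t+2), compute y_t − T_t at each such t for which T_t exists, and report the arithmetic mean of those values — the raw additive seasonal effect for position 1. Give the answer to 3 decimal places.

43.875

Season position 1 occurs at t = 5, 9, 13 (where T_t is defined).
t=5: T_5 = 566.12500; y_5 − T_5 = 610 − 566.12500 = 43.87500
t=9: T_9 = 595.12500; y_9 − T_9 = 639 − 595.12500 = 43.87500
t=13: T_13 = 624.12500; y_13 − T_13 = 668 − 624.12500 = 43.87500
Mean deviation: (43.87500 + 43.87500 + 43.87500) / 3 = 43.875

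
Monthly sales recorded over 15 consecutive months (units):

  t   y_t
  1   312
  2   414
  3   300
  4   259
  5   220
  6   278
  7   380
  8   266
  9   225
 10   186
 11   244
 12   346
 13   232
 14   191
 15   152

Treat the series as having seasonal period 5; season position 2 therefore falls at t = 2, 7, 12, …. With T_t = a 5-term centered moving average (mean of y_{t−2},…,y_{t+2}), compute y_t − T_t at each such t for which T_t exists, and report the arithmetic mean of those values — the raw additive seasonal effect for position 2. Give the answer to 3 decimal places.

Season position 2 occurs at t = 7, 12 (where T_t is defined).
t=7: T_7 = 273.80000; y_7 − T_7 = 380 − 273.80000 = 106.20000
t=12: T_12 = 239.80000; y_12 − T_12 = 346 − 239.80000 = 106.20000
Mean deviation: (106.20000 + 106.20000) / 2 = 106.200

106.200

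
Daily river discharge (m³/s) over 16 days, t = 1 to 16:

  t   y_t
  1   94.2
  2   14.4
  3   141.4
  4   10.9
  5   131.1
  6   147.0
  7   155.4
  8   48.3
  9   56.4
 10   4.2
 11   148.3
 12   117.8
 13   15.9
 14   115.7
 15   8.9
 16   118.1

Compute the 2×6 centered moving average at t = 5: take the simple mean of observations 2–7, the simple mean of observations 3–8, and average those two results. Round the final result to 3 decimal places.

102.858

Sum over 2–7: 14.4 + 141.4 + 10.9 + 131.1 + 147.0 + 155.4 = 600.2
Sum over 3–8: 141.4 + 10.9 + 131.1 + 147.0 + 155.4 + 48.3 = 634.1
CMA at t=5 = (600.2 + 634.1) / (2·6) = 1234.3 / 12 = 102.858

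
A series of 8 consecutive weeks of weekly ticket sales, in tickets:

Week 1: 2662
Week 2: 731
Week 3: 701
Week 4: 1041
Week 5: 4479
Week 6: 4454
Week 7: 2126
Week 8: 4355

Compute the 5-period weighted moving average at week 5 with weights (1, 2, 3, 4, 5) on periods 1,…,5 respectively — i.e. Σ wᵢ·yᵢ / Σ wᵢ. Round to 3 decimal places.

Weighted sum: 1·2662 + 2·731 + 3·701 + 4·1041 + 5·4479 = 2662 + 1462 + 2103 + 4164 + 22395 = 32786
Weight total: 1 + 2 + 3 + 4 + 5 = 15
WMA = 32786 / 15 = 2185.733

2185.733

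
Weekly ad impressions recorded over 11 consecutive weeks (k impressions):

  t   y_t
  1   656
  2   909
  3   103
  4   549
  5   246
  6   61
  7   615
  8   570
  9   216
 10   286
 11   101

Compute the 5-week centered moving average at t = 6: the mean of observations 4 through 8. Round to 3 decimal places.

Sum of periods 4–8: 549 + 246 + 61 + 615 + 570 = 2041
Divide by 5: 2041 / 5 = 408.200

408.200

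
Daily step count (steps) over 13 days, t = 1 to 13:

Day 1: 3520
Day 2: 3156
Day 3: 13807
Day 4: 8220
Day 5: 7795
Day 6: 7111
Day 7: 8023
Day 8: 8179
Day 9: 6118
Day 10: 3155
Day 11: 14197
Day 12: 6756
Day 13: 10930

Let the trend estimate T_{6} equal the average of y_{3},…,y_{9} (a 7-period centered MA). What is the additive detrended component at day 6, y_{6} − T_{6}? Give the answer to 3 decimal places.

Trend T_6 = (13807 + 8220 + 7795 + 7111 + 8023 + 8179 + 6118) / 7 = 59253/7 = 8464.71429
Detrended value: 7111 − 8464.71429 = -1353.714

-1353.714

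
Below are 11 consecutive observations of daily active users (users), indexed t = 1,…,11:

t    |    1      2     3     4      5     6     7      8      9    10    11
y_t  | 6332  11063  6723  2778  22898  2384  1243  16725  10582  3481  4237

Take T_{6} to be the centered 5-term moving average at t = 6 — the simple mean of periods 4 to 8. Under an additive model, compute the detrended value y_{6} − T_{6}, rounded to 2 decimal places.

-6821.60

Trend T_6 = (2778 + 22898 + 2384 + 1243 + 16725) / 5 = 46028/5 = 9205.6000
Detrended value: 2384 − 9205.6000 = -6821.60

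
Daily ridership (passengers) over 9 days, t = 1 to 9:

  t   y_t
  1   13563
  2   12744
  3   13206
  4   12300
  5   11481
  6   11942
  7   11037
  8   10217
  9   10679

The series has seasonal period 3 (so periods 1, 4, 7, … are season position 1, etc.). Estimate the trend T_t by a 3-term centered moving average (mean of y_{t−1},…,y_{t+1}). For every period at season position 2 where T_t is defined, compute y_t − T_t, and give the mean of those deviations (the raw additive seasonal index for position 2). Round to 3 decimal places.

-427.000

Season position 2 occurs at t = 2, 5, 8 (where T_t is defined).
t=2: T_2 = 13171.00000; y_2 − T_2 = 12744 − 13171.00000 = -427.00000
t=5: T_5 = 11907.66667; y_5 − T_5 = 11481 − 11907.66667 = -426.66667
t=8: T_8 = 10644.33333; y_8 − T_8 = 10217 − 10644.33333 = -427.33333
Mean deviation: (-427.00000 + -426.66667 + -427.33333) / 3 = -427.000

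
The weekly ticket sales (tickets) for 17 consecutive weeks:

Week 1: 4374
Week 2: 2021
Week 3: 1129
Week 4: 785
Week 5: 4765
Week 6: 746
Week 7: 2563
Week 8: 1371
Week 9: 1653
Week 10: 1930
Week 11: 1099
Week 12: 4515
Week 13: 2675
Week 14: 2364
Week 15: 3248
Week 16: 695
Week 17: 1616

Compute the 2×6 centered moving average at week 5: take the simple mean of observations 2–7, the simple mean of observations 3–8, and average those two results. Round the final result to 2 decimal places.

Sum over 2–7: 2021 + 1129 + 785 + 4765 + 746 + 2563 = 12009
Sum over 3–8: 1129 + 785 + 4765 + 746 + 2563 + 1371 = 11359
CMA at t=5 = (12009 + 11359) / (2·6) = 23368 / 12 = 1947.33

1947.33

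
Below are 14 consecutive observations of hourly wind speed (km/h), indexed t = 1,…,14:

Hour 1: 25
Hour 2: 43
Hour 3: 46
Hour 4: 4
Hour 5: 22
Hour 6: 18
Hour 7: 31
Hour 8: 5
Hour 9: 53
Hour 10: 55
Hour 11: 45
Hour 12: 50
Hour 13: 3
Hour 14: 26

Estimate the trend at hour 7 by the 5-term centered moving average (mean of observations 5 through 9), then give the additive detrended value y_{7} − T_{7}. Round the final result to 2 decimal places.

5.20

Trend T_7 = (22 + 18 + 31 + 5 + 53) / 5 = 129/5 = 25.8000
Detrended value: 31 − 25.8000 = 5.20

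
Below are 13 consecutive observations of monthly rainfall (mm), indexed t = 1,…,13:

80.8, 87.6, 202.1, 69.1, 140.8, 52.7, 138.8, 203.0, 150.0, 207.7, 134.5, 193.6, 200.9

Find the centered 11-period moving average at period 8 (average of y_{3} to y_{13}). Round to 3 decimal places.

153.927

Sum of periods 3–13: 202.1 + 69.1 + 140.8 + 52.7 + 138.8 + 203.0 + 150.0 + 207.7 + 134.5 + 193.6 + 200.9 = 1693.2
Divide by 11: 1693.2 / 11 = 153.927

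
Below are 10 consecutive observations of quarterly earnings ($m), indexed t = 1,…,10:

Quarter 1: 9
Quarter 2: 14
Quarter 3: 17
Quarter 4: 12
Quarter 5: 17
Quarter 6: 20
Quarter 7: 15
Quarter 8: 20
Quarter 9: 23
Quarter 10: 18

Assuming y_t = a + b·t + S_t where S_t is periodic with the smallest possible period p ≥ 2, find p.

3

First differences y_{t+1} − y_t: 5, 3, -5, 5, 3, -5, 5, 3, …
The difference pattern repeats every 3 terms and not for any smaller step, so p = 3.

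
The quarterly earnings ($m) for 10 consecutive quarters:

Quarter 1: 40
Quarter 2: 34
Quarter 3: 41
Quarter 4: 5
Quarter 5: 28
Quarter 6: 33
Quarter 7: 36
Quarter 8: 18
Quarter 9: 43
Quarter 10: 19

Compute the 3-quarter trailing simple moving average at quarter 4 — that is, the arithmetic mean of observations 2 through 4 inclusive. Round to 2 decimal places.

26.67

Sum of periods 2–4: 34 + 41 + 5 = 80
Divide by 3: 80 / 3 = 26.67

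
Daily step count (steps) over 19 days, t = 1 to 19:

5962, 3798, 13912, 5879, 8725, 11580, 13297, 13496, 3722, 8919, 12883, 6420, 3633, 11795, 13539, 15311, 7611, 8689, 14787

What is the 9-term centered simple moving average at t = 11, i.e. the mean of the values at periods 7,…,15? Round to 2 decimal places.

Sum of periods 7–15: 13297 + 13496 + 3722 + 8919 + 12883 + 6420 + 3633 + 11795 + 13539 = 87704
Divide by 9: 87704 / 9 = 9744.89

9744.89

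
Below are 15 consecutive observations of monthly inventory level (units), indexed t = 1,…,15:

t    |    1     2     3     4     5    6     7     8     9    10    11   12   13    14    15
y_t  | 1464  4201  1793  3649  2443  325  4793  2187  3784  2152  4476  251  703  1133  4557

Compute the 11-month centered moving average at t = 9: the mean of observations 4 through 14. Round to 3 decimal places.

Sum of periods 4–14: 3649 + 2443 + 325 + 4793 + 2187 + 3784 + 2152 + 4476 + 251 + 703 + 1133 = 25896
Divide by 11: 25896 / 11 = 2354.182

2354.182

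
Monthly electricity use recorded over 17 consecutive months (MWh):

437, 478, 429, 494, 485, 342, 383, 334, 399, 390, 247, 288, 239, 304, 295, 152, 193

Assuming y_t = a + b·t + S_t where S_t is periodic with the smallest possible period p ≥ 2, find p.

First differences y_{t+1} − y_t: 41, -49, 65, -9, -143, 41, -49, 65, -9, -143, 41, -49, …
The difference pattern repeats every 5 terms and not for any smaller step, so p = 5.

5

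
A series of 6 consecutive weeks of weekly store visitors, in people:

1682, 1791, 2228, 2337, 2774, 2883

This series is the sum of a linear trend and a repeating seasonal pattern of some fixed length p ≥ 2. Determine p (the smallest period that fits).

First differences y_{t+1} − y_t: 109, 437, 109, 437, 109, …
The difference pattern repeats every 2 terms and not for any smaller step, so p = 2.

2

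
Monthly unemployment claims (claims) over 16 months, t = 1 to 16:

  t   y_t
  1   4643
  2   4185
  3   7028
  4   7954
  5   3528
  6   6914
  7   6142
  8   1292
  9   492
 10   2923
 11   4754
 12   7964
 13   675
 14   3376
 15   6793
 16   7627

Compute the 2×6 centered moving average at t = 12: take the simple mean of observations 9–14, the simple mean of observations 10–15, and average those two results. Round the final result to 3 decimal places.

3889.083

Sum over 9–14: 492 + 2923 + 4754 + 7964 + 675 + 3376 = 20184
Sum over 10–15: 2923 + 4754 + 7964 + 675 + 3376 + 6793 = 26485
CMA at t=12 = (20184 + 26485) / (2·6) = 46669 / 12 = 3889.083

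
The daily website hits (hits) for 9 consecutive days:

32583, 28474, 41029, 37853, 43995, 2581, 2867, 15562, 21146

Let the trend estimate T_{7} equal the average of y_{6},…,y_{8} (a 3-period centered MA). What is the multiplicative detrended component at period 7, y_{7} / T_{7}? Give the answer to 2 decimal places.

0.41

Trend T_7 = (2581 + 2867 + 15562) / 3 = 21010/3 = 7003.3333
Ratio to trend: 2867 / 7003.3333 = 0.41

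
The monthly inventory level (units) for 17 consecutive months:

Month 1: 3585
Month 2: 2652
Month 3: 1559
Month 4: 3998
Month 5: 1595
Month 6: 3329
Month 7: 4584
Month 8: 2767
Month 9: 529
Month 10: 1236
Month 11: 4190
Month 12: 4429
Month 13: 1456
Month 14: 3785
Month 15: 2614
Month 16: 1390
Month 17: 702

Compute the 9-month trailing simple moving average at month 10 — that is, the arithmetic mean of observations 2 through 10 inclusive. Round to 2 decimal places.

2472.11

Sum of periods 2–10: 2652 + 1559 + 3998 + 1595 + 3329 + 4584 + 2767 + 529 + 1236 = 22249
Divide by 9: 22249 / 9 = 2472.11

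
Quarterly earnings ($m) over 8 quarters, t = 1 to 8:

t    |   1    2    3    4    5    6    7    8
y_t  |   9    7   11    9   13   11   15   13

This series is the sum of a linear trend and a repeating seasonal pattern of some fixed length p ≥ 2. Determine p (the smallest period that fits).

First differences y_{t+1} − y_t: -2, 4, -2, 4, -2, 4, …
The difference pattern repeats every 2 terms and not for any smaller step, so p = 2.

2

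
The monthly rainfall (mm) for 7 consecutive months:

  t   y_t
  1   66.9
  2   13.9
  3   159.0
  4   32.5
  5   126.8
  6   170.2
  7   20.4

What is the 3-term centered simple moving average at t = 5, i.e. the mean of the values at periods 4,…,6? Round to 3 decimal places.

Sum of periods 4–6: 32.5 + 126.8 + 170.2 = 329.5
Divide by 3: 329.5 / 3 = 109.833

109.833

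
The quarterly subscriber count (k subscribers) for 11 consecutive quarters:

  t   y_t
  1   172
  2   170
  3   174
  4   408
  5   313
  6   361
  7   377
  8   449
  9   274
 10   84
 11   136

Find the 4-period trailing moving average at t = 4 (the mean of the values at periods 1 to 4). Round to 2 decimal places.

Sum of periods 1–4: 172 + 170 + 174 + 408 = 924
Divide by 4: 924 / 4 = 231.00

231.00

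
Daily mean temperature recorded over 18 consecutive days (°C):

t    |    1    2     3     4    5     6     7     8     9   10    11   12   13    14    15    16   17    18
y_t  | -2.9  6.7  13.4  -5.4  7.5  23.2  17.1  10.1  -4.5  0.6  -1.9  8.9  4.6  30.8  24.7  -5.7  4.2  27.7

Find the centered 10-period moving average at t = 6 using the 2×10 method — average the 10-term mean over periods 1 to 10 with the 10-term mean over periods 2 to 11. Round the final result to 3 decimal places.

6.630

Sum over 1–10: (-2.9) + 6.7 + 13.4 + (-5.4) + 7.5 + 23.2 + 17.1 + 10.1 + (-4.5) + 0.6 = 65.8
Sum over 2–11: 6.7 + 13.4 + (-5.4) + 7.5 + 23.2 + 17.1 + 10.1 + (-4.5) + 0.6 + (-1.9) = 66.8
CMA at t=6 = (65.8 + 66.8) / (2·10) = 132.6 / 20 = 6.630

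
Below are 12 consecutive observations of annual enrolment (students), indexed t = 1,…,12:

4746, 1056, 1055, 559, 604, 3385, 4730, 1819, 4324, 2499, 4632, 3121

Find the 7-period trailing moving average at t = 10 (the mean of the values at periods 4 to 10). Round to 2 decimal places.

Sum of periods 4–10: 559 + 604 + 3385 + 4730 + 1819 + 4324 + 2499 = 17920
Divide by 7: 17920 / 7 = 2560.00

2560.00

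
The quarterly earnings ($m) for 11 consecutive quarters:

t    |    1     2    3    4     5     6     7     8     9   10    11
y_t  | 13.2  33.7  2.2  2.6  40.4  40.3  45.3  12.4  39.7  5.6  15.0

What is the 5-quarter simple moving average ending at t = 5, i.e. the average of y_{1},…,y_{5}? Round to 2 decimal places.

18.42

Sum of periods 1–5: 13.2 + 33.7 + 2.2 + 2.6 + 40.4 = 92.1
Divide by 5: 92.1 / 5 = 18.42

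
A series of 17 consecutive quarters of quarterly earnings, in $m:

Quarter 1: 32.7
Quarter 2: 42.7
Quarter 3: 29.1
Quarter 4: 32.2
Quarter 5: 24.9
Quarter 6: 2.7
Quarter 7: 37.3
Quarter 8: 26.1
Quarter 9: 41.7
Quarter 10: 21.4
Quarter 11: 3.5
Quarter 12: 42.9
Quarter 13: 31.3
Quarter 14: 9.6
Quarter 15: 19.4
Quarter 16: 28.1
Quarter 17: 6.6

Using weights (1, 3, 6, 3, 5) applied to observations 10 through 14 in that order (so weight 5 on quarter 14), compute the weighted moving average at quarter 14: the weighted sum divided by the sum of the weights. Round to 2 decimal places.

Weighted sum: 1·21.4 + 3·3.5 + 6·42.9 + 3·31.3 + 5·9.6 = 21.4 + 10.5 + 257.4 + 93.9 + 48.0 = 431.2
Weight total: 1 + 3 + 6 + 3 + 5 = 18
WMA = 431.2 / 18 = 23.96

23.96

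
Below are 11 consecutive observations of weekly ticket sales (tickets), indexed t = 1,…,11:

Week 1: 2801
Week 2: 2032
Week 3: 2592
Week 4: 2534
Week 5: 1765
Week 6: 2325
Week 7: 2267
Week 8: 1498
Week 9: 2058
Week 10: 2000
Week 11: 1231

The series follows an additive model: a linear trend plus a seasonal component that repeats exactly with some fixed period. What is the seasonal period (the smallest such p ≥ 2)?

3

First differences y_{t+1} − y_t: -769, 560, -58, -769, 560, -58, -769, 560, …
The difference pattern repeats every 3 terms and not for any smaller step, so p = 3.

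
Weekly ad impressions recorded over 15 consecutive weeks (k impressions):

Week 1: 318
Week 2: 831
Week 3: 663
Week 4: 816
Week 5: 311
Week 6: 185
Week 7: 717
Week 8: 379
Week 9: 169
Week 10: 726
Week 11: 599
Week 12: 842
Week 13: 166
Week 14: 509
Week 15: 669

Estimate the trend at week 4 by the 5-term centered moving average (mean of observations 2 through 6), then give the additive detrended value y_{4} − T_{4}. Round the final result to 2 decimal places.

Trend T_4 = (831 + 663 + 816 + 311 + 185) / 5 = 2806/5 = 561.2000
Detrended value: 816 − 561.2000 = 254.80

254.80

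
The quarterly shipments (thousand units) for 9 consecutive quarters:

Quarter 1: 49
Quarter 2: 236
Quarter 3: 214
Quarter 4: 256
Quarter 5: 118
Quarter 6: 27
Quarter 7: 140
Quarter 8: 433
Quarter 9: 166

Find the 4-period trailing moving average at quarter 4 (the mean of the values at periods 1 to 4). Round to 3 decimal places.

188.750

Sum of periods 1–4: 49 + 236 + 214 + 256 = 755
Divide by 4: 755 / 4 = 188.750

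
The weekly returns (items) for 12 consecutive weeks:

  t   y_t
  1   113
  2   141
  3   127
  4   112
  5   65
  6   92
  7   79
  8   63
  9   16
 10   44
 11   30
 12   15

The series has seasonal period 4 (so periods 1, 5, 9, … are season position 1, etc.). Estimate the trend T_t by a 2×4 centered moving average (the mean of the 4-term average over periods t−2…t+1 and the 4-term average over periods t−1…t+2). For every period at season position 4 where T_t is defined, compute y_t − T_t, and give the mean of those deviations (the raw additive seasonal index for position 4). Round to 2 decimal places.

6.69

Season position 4 occurs at t = 4, 8 (where T_t is defined).
t=4: T_4 = 105.1250; y_4 − T_4 = 112 − 105.1250 = 6.8750
t=8: T_8 = 56.5000; y_8 − T_8 = 63 − 56.5000 = 6.5000
Mean deviation: (6.8750 + 6.5000) / 2 = 6.69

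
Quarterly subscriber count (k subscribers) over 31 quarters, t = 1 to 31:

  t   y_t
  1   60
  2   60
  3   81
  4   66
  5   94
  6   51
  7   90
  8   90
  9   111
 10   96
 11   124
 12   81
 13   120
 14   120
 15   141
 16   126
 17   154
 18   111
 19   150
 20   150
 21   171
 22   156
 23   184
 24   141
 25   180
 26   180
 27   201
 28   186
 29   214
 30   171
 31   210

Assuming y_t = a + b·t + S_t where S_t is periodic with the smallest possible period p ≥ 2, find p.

6

First differences y_{t+1} − y_t: 0, 21, -15, 28, -43, 39, 0, 21, -15, 28, -43, 39, 0, 21, …
The difference pattern repeats every 6 terms and not for any smaller step, so p = 6.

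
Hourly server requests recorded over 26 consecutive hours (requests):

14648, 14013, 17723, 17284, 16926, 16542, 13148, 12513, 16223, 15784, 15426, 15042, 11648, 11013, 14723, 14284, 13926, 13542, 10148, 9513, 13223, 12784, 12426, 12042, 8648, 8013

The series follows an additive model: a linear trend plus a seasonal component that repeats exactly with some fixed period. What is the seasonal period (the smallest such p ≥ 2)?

6

First differences y_{t+1} − y_t: -635, 3710, -439, -358, -384, -3394, -635, 3710, -439, -358, -384, -3394, -635, 3710, …
The difference pattern repeats every 6 terms and not for any smaller step, so p = 6.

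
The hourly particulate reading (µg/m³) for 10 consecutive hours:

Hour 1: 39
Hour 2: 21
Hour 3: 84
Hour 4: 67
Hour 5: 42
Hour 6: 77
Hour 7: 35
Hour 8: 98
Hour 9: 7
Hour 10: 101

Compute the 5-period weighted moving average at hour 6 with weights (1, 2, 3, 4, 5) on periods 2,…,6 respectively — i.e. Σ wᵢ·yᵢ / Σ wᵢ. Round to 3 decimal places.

Weighted sum: 1·21 + 2·84 + 3·67 + 4·42 + 5·77 = 21 + 168 + 201 + 168 + 385 = 943
Weight total: 1 + 2 + 3 + 4 + 5 = 15
WMA = 943 / 15 = 62.867

62.867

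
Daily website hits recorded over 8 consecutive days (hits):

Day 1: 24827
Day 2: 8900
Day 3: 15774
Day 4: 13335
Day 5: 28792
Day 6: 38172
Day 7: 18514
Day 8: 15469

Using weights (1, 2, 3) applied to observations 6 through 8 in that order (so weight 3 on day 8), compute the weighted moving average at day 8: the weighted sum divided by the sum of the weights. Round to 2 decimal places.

Weighted sum: 1·38172 + 2·18514 + 3·15469 = 38172 + 37028 + 46407 = 121607
Weight total: 1 + 2 + 3 = 6
WMA = 121607 / 6 = 20267.83

20267.83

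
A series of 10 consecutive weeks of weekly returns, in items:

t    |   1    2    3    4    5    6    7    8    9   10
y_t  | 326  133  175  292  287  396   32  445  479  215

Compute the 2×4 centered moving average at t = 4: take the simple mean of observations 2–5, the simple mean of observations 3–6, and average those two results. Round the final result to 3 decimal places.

254.625

Sum over 2–5: 133 + 175 + 292 + 287 = 887
Sum over 3–6: 175 + 292 + 287 + 396 = 1150
CMA at t=4 = (887 + 1150) / (2·4) = 2037 / 8 = 254.625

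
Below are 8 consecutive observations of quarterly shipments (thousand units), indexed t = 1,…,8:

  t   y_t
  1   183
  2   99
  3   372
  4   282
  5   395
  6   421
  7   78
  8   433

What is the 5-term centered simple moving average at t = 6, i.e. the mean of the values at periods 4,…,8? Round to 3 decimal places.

321.800

Sum of periods 4–8: 282 + 395 + 421 + 78 + 433 = 1609
Divide by 5: 1609 / 5 = 321.800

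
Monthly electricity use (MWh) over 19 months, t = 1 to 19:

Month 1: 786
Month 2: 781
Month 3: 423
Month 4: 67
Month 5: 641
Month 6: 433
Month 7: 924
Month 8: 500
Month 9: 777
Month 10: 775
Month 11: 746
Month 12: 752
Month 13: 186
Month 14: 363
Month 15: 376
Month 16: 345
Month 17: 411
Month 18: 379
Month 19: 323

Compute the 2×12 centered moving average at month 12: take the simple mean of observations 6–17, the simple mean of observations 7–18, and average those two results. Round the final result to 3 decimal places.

546.750

Sum over 6–17: 433 + 924 + 500 + 777 + 775 + 746 + 752 + 186 + 363 + 376 + 345 + 411 = 6588
Sum over 7–18: 924 + 500 + 777 + 775 + 746 + 752 + 186 + 363 + 376 + 345 + 411 + 379 = 6534
CMA at t=12 = (6588 + 6534) / (2·12) = 13122 / 24 = 546.750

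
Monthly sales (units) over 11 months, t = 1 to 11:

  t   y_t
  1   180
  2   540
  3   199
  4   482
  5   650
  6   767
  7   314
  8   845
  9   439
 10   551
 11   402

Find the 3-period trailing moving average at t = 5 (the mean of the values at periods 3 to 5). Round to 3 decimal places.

Sum of periods 3–5: 199 + 482 + 650 = 1331
Divide by 3: 1331 / 3 = 443.667

443.667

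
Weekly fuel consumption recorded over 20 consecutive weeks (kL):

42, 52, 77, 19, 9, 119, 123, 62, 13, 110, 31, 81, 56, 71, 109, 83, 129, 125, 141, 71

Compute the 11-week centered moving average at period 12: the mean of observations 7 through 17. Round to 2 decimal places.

Sum of periods 7–17: 123 + 62 + 13 + 110 + 31 + 81 + 56 + 71 + 109 + 83 + 129 = 868
Divide by 11: 868 / 11 = 78.91

78.91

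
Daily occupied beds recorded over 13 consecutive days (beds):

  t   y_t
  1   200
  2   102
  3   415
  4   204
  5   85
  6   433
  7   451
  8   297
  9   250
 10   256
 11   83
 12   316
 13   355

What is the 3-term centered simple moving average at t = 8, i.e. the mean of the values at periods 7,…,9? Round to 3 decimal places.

332.667

Sum of periods 7–9: 451 + 297 + 250 = 998
Divide by 3: 998 / 3 = 332.667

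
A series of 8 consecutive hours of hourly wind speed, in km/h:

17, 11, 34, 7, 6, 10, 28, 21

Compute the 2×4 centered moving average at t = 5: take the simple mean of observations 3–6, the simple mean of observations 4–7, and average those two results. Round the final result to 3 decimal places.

Sum over 3–6: 34 + 7 + 6 + 10 = 57
Sum over 4–7: 7 + 6 + 10 + 28 = 51
CMA at t=5 = (57 + 51) / (2·4) = 108 / 8 = 13.500

13.500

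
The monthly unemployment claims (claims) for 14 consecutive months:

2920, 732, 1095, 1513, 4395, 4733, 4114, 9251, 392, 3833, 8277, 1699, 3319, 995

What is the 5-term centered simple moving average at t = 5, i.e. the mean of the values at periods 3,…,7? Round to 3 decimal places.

3170.000

Sum of periods 3–7: 1095 + 1513 + 4395 + 4733 + 4114 = 15850
Divide by 5: 15850 / 5 = 3170.000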